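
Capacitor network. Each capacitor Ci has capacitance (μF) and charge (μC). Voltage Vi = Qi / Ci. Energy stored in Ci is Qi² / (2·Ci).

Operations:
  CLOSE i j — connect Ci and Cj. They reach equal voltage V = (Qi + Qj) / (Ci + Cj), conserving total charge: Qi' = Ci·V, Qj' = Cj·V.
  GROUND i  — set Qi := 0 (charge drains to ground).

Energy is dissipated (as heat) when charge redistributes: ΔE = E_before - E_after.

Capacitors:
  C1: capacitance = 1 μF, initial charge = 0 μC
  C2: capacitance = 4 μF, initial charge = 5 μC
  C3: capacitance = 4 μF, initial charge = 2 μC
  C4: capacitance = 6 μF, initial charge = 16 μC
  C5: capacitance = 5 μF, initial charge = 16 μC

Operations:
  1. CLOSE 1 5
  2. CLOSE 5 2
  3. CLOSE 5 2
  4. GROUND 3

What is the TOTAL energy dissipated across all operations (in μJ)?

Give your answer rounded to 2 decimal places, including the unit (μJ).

Answer: 7.00 μJ

Derivation:
Initial: C1(1μF, Q=0μC, V=0.00V), C2(4μF, Q=5μC, V=1.25V), C3(4μF, Q=2μC, V=0.50V), C4(6μF, Q=16μC, V=2.67V), C5(5μF, Q=16μC, V=3.20V)
Op 1: CLOSE 1-5: Q_total=16.00, C_total=6.00, V=2.67; Q1=2.67, Q5=13.33; dissipated=4.267
Op 2: CLOSE 5-2: Q_total=18.33, C_total=9.00, V=2.04; Q5=10.19, Q2=8.15; dissipated=2.230
Op 3: CLOSE 5-2: Q_total=18.33, C_total=9.00, V=2.04; Q5=10.19, Q2=8.15; dissipated=0.000
Op 4: GROUND 3: Q3=0; energy lost=0.500
Total dissipated: 6.997 μJ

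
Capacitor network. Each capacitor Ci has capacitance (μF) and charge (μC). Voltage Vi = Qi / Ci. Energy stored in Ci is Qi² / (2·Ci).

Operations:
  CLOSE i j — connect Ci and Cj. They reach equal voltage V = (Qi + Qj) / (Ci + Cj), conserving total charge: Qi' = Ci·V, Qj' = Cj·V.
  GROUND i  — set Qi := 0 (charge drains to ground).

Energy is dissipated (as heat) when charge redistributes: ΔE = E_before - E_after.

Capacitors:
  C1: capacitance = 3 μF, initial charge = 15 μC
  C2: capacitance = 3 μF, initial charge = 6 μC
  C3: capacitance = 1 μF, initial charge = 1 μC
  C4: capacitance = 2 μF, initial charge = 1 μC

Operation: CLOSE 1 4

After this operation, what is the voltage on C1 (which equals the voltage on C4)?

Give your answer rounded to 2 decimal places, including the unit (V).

Initial: C1(3μF, Q=15μC, V=5.00V), C2(3μF, Q=6μC, V=2.00V), C3(1μF, Q=1μC, V=1.00V), C4(2μF, Q=1μC, V=0.50V)
Op 1: CLOSE 1-4: Q_total=16.00, C_total=5.00, V=3.20; Q1=9.60, Q4=6.40; dissipated=12.150

Answer: 3.20 V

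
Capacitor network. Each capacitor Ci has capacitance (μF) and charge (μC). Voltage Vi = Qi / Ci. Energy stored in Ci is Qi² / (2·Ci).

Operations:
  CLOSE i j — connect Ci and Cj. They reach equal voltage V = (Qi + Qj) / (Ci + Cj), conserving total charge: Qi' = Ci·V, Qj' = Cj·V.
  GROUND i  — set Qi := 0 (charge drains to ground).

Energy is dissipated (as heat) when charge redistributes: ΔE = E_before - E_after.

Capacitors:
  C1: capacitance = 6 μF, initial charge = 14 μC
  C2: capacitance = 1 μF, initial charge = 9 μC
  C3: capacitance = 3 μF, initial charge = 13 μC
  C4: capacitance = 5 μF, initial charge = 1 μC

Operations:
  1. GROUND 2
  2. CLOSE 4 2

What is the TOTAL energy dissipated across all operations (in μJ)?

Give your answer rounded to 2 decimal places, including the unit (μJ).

Answer: 40.52 μJ

Derivation:
Initial: C1(6μF, Q=14μC, V=2.33V), C2(1μF, Q=9μC, V=9.00V), C3(3μF, Q=13μC, V=4.33V), C4(5μF, Q=1μC, V=0.20V)
Op 1: GROUND 2: Q2=0; energy lost=40.500
Op 2: CLOSE 4-2: Q_total=1.00, C_total=6.00, V=0.17; Q4=0.83, Q2=0.17; dissipated=0.017
Total dissipated: 40.517 μJ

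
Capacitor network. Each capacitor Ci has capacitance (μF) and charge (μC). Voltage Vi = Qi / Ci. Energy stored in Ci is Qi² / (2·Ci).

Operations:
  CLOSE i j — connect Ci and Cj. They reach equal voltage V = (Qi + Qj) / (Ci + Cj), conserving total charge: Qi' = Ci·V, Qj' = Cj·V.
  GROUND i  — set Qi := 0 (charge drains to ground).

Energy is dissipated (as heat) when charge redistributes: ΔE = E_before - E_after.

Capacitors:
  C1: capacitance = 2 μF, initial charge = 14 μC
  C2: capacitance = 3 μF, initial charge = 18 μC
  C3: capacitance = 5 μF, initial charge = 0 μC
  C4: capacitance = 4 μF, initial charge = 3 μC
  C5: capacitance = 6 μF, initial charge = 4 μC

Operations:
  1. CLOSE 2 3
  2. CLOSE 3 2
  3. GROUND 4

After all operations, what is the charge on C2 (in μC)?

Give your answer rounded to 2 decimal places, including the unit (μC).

Initial: C1(2μF, Q=14μC, V=7.00V), C2(3μF, Q=18μC, V=6.00V), C3(5μF, Q=0μC, V=0.00V), C4(4μF, Q=3μC, V=0.75V), C5(6μF, Q=4μC, V=0.67V)
Op 1: CLOSE 2-3: Q_total=18.00, C_total=8.00, V=2.25; Q2=6.75, Q3=11.25; dissipated=33.750
Op 2: CLOSE 3-2: Q_total=18.00, C_total=8.00, V=2.25; Q3=11.25, Q2=6.75; dissipated=0.000
Op 3: GROUND 4: Q4=0; energy lost=1.125
Final charges: Q1=14.00, Q2=6.75, Q3=11.25, Q4=0.00, Q5=4.00

Answer: 6.75 μC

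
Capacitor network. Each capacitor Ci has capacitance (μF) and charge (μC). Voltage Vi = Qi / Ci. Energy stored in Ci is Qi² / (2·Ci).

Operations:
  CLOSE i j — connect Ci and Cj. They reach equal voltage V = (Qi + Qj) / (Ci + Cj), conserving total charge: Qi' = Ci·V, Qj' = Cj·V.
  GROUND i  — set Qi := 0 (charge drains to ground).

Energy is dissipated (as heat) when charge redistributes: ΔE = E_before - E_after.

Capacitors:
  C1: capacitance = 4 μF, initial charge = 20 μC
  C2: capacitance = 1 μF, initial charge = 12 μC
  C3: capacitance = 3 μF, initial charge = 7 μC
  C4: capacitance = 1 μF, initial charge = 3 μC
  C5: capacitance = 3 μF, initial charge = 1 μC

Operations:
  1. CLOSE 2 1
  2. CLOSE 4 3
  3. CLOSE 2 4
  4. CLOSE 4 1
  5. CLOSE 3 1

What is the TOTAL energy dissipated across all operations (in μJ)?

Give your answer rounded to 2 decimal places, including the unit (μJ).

Initial: C1(4μF, Q=20μC, V=5.00V), C2(1μF, Q=12μC, V=12.00V), C3(3μF, Q=7μC, V=2.33V), C4(1μF, Q=3μC, V=3.00V), C5(3μF, Q=1μC, V=0.33V)
Op 1: CLOSE 2-1: Q_total=32.00, C_total=5.00, V=6.40; Q2=6.40, Q1=25.60; dissipated=19.600
Op 2: CLOSE 4-3: Q_total=10.00, C_total=4.00, V=2.50; Q4=2.50, Q3=7.50; dissipated=0.167
Op 3: CLOSE 2-4: Q_total=8.90, C_total=2.00, V=4.45; Q2=4.45, Q4=4.45; dissipated=3.803
Op 4: CLOSE 4-1: Q_total=30.05, C_total=5.00, V=6.01; Q4=6.01, Q1=24.04; dissipated=1.521
Op 5: CLOSE 3-1: Q_total=31.54, C_total=7.00, V=4.51; Q3=13.52, Q1=18.02; dissipated=10.560
Total dissipated: 35.650 μJ

Answer: 35.65 μJ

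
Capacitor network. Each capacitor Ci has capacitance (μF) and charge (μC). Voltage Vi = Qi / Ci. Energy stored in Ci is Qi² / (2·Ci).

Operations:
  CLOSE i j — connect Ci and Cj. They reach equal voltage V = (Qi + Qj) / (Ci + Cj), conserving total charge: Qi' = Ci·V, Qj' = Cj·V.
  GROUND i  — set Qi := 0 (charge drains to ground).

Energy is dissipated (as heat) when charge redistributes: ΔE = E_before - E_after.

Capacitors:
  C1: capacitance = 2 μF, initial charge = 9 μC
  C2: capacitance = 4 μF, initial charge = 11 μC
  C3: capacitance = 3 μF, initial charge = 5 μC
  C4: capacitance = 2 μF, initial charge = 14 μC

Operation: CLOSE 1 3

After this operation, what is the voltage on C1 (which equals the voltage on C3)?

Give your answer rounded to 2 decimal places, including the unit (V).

Initial: C1(2μF, Q=9μC, V=4.50V), C2(4μF, Q=11μC, V=2.75V), C3(3μF, Q=5μC, V=1.67V), C4(2μF, Q=14μC, V=7.00V)
Op 1: CLOSE 1-3: Q_total=14.00, C_total=5.00, V=2.80; Q1=5.60, Q3=8.40; dissipated=4.817

Answer: 2.80 V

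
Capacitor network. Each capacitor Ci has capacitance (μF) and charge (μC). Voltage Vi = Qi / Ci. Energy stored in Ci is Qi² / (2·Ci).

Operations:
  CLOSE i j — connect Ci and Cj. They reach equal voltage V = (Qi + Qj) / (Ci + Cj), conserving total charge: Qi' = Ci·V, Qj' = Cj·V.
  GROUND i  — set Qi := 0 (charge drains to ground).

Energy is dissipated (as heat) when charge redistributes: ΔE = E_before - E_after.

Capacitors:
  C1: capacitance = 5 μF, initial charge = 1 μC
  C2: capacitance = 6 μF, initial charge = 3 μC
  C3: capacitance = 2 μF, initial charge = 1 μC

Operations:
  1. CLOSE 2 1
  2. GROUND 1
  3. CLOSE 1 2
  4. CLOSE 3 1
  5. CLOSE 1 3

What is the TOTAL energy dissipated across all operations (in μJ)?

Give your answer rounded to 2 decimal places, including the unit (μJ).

Initial: C1(5μF, Q=1μC, V=0.20V), C2(6μF, Q=3μC, V=0.50V), C3(2μF, Q=1μC, V=0.50V)
Op 1: CLOSE 2-1: Q_total=4.00, C_total=11.00, V=0.36; Q2=2.18, Q1=1.82; dissipated=0.123
Op 2: GROUND 1: Q1=0; energy lost=0.331
Op 3: CLOSE 1-2: Q_total=2.18, C_total=11.00, V=0.20; Q1=0.99, Q2=1.19; dissipated=0.180
Op 4: CLOSE 3-1: Q_total=1.99, C_total=7.00, V=0.28; Q3=0.57, Q1=1.42; dissipated=0.065
Op 5: CLOSE 1-3: Q_total=1.99, C_total=7.00, V=0.28; Q1=1.42, Q3=0.57; dissipated=0.000
Total dissipated: 0.699 μJ

Answer: 0.70 μJ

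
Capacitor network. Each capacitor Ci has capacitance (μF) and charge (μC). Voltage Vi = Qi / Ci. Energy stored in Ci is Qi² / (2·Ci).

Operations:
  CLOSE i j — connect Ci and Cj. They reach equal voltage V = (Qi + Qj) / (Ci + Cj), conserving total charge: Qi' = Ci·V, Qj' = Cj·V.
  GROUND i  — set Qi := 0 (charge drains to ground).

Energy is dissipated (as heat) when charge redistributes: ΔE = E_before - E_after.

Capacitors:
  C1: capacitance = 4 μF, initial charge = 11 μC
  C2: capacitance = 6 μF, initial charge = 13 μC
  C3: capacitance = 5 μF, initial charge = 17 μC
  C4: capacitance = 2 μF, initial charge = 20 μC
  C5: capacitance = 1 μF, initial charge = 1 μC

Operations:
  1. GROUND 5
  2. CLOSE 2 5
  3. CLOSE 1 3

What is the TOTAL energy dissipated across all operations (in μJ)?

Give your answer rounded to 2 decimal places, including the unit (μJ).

Answer: 2.98 μJ

Derivation:
Initial: C1(4μF, Q=11μC, V=2.75V), C2(6μF, Q=13μC, V=2.17V), C3(5μF, Q=17μC, V=3.40V), C4(2μF, Q=20μC, V=10.00V), C5(1μF, Q=1μC, V=1.00V)
Op 1: GROUND 5: Q5=0; energy lost=0.500
Op 2: CLOSE 2-5: Q_total=13.00, C_total=7.00, V=1.86; Q2=11.14, Q5=1.86; dissipated=2.012
Op 3: CLOSE 1-3: Q_total=28.00, C_total=9.00, V=3.11; Q1=12.44, Q3=15.56; dissipated=0.469
Total dissipated: 2.981 μJ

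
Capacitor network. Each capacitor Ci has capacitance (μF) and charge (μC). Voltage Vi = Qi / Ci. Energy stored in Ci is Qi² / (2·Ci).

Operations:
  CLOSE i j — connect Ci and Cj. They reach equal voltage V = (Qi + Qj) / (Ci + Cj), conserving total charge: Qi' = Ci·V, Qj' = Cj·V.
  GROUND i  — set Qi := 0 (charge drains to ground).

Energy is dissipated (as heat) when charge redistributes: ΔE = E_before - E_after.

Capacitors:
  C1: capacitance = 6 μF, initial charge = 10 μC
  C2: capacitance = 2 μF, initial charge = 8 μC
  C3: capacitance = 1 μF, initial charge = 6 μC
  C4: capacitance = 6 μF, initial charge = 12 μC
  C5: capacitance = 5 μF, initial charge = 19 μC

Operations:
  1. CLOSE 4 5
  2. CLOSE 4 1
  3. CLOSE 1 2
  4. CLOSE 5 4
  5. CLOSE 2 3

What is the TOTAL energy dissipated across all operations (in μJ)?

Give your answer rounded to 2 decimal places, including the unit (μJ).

Answer: 12.85 μJ

Derivation:
Initial: C1(6μF, Q=10μC, V=1.67V), C2(2μF, Q=8μC, V=4.00V), C3(1μF, Q=6μC, V=6.00V), C4(6μF, Q=12μC, V=2.00V), C5(5μF, Q=19μC, V=3.80V)
Op 1: CLOSE 4-5: Q_total=31.00, C_total=11.00, V=2.82; Q4=16.91, Q5=14.09; dissipated=4.418
Op 2: CLOSE 4-1: Q_total=26.91, C_total=12.00, V=2.24; Q4=13.45, Q1=13.45; dissipated=1.989
Op 3: CLOSE 1-2: Q_total=21.45, C_total=8.00, V=2.68; Q1=16.09, Q2=5.36; dissipated=2.317
Op 4: CLOSE 5-4: Q_total=27.55, C_total=11.00, V=2.50; Q5=12.52, Q4=15.02; dissipated=0.452
Op 5: CLOSE 2-3: Q_total=11.36, C_total=3.00, V=3.79; Q2=7.58, Q3=3.79; dissipated=3.670
Total dissipated: 12.846 μJ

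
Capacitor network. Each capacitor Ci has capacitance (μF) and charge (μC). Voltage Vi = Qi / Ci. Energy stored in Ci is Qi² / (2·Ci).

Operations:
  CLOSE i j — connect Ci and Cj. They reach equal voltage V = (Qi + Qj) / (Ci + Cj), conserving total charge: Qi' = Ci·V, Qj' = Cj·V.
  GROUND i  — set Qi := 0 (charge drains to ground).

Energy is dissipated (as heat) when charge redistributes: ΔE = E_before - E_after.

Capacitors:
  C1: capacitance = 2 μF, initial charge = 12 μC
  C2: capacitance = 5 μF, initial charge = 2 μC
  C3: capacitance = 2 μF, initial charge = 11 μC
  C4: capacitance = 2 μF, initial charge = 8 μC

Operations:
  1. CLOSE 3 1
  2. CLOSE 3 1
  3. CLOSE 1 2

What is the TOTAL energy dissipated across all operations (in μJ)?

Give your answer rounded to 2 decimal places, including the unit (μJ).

Initial: C1(2μF, Q=12μC, V=6.00V), C2(5μF, Q=2μC, V=0.40V), C3(2μF, Q=11μC, V=5.50V), C4(2μF, Q=8μC, V=4.00V)
Op 1: CLOSE 3-1: Q_total=23.00, C_total=4.00, V=5.75; Q3=11.50, Q1=11.50; dissipated=0.125
Op 2: CLOSE 3-1: Q_total=23.00, C_total=4.00, V=5.75; Q3=11.50, Q1=11.50; dissipated=0.000
Op 3: CLOSE 1-2: Q_total=13.50, C_total=7.00, V=1.93; Q1=3.86, Q2=9.64; dissipated=20.445
Total dissipated: 20.570 μJ

Answer: 20.57 μJ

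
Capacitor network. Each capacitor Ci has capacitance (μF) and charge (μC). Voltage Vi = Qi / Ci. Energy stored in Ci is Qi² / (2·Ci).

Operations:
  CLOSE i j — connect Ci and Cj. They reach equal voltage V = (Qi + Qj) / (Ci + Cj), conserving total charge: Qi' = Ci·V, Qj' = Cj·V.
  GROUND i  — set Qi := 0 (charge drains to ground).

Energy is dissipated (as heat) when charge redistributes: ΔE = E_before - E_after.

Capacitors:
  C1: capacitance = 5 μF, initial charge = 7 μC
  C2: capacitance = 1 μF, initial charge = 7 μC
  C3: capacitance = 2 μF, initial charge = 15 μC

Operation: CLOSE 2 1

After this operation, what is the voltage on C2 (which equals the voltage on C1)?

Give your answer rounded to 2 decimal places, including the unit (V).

Initial: C1(5μF, Q=7μC, V=1.40V), C2(1μF, Q=7μC, V=7.00V), C3(2μF, Q=15μC, V=7.50V)
Op 1: CLOSE 2-1: Q_total=14.00, C_total=6.00, V=2.33; Q2=2.33, Q1=11.67; dissipated=13.067

Answer: 2.33 V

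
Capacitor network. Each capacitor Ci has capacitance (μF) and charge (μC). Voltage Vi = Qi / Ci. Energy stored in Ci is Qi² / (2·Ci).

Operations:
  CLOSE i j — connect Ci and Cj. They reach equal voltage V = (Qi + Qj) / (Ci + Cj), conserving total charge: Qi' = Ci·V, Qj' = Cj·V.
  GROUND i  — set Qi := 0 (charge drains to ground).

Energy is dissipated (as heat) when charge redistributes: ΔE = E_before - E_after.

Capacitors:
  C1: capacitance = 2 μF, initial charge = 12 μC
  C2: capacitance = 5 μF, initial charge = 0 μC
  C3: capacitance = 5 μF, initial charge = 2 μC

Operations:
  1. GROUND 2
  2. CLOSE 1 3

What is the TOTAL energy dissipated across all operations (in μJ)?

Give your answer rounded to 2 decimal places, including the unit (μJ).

Initial: C1(2μF, Q=12μC, V=6.00V), C2(5μF, Q=0μC, V=0.00V), C3(5μF, Q=2μC, V=0.40V)
Op 1: GROUND 2: Q2=0; energy lost=0.000
Op 2: CLOSE 1-3: Q_total=14.00, C_total=7.00, V=2.00; Q1=4.00, Q3=10.00; dissipated=22.400
Total dissipated: 22.400 μJ

Answer: 22.40 μJ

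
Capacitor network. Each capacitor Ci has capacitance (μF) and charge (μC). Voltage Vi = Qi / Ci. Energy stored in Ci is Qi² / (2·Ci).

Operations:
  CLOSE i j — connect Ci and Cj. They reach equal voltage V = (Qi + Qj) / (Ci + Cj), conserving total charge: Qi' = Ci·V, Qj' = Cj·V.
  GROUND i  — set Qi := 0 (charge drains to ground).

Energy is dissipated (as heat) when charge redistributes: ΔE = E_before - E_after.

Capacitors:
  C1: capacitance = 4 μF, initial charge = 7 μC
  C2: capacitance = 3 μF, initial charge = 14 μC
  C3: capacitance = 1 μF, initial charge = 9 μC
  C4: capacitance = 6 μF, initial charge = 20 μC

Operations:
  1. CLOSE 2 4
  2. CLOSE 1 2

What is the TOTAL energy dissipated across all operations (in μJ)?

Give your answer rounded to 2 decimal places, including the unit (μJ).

Answer: 5.30 μJ

Derivation:
Initial: C1(4μF, Q=7μC, V=1.75V), C2(3μF, Q=14μC, V=4.67V), C3(1μF, Q=9μC, V=9.00V), C4(6μF, Q=20μC, V=3.33V)
Op 1: CLOSE 2-4: Q_total=34.00, C_total=9.00, V=3.78; Q2=11.33, Q4=22.67; dissipated=1.778
Op 2: CLOSE 1-2: Q_total=18.33, C_total=7.00, V=2.62; Q1=10.48, Q2=7.86; dissipated=3.524
Total dissipated: 5.302 μJ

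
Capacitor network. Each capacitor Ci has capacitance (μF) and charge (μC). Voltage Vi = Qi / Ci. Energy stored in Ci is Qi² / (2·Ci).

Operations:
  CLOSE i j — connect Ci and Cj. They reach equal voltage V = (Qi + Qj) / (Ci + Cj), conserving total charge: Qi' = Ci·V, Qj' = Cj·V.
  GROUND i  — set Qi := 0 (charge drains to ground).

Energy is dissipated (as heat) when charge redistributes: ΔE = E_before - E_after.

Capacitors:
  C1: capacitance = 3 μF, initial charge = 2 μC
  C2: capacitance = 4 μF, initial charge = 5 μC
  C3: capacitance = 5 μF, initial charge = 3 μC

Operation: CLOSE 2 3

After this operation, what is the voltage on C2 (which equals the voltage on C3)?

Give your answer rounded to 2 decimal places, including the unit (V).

Initial: C1(3μF, Q=2μC, V=0.67V), C2(4μF, Q=5μC, V=1.25V), C3(5μF, Q=3μC, V=0.60V)
Op 1: CLOSE 2-3: Q_total=8.00, C_total=9.00, V=0.89; Q2=3.56, Q3=4.44; dissipated=0.469

Answer: 0.89 V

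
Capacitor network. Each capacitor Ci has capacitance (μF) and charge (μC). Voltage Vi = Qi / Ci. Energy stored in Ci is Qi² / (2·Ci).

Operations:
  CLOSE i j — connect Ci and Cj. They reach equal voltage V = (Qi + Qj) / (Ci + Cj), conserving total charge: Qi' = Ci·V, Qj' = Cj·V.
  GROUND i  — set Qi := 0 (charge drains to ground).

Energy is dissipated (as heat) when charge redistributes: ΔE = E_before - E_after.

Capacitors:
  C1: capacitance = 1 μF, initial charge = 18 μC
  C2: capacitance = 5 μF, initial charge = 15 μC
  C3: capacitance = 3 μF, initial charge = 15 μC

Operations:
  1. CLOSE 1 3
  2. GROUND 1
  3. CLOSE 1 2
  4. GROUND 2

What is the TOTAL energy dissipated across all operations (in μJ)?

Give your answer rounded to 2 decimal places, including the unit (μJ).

Answer: 116.78 μJ

Derivation:
Initial: C1(1μF, Q=18μC, V=18.00V), C2(5μF, Q=15μC, V=3.00V), C3(3μF, Q=15μC, V=5.00V)
Op 1: CLOSE 1-3: Q_total=33.00, C_total=4.00, V=8.25; Q1=8.25, Q3=24.75; dissipated=63.375
Op 2: GROUND 1: Q1=0; energy lost=34.031
Op 3: CLOSE 1-2: Q_total=15.00, C_total=6.00, V=2.50; Q1=2.50, Q2=12.50; dissipated=3.750
Op 4: GROUND 2: Q2=0; energy lost=15.625
Total dissipated: 116.781 μJ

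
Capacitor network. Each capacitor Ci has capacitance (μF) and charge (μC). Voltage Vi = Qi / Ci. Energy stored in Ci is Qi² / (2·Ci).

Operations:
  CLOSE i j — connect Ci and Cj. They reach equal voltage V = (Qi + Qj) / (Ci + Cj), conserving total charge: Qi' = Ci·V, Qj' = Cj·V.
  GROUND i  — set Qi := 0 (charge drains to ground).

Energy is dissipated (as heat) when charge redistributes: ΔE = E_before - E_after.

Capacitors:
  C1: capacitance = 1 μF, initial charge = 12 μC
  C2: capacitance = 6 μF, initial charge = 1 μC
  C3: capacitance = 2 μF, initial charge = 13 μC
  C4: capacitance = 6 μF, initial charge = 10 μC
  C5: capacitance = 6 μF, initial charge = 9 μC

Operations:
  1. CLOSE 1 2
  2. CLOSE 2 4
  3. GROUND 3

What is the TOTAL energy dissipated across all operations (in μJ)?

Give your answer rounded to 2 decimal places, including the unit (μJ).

Initial: C1(1μF, Q=12μC, V=12.00V), C2(6μF, Q=1μC, V=0.17V), C3(2μF, Q=13μC, V=6.50V), C4(6μF, Q=10μC, V=1.67V), C5(6μF, Q=9μC, V=1.50V)
Op 1: CLOSE 1-2: Q_total=13.00, C_total=7.00, V=1.86; Q1=1.86, Q2=11.14; dissipated=60.012
Op 2: CLOSE 2-4: Q_total=21.14, C_total=12.00, V=1.76; Q2=10.57, Q4=10.57; dissipated=0.054
Op 3: GROUND 3: Q3=0; energy lost=42.250
Total dissipated: 102.316 μJ

Answer: 102.32 μJ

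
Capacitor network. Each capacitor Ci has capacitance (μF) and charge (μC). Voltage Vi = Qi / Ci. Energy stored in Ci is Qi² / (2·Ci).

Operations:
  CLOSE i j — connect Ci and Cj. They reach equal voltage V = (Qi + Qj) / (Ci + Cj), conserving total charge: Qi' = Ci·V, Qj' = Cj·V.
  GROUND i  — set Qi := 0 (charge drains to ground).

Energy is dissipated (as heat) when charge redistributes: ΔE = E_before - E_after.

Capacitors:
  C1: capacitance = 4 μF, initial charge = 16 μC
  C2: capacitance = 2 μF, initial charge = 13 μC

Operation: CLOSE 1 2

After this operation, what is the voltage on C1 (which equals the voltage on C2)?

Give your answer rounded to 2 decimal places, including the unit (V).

Answer: 4.83 V

Derivation:
Initial: C1(4μF, Q=16μC, V=4.00V), C2(2μF, Q=13μC, V=6.50V)
Op 1: CLOSE 1-2: Q_total=29.00, C_total=6.00, V=4.83; Q1=19.33, Q2=9.67; dissipated=4.167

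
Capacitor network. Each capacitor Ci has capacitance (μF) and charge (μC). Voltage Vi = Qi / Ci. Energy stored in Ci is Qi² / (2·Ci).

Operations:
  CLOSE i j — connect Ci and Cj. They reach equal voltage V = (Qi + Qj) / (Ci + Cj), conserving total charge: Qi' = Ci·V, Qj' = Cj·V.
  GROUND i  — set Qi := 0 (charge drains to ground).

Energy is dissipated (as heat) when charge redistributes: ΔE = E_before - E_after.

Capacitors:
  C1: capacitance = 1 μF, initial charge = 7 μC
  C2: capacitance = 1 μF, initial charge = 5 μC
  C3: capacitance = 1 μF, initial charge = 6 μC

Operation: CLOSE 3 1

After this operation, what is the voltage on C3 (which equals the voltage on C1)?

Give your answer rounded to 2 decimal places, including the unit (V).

Answer: 6.50 V

Derivation:
Initial: C1(1μF, Q=7μC, V=7.00V), C2(1μF, Q=5μC, V=5.00V), C3(1μF, Q=6μC, V=6.00V)
Op 1: CLOSE 3-1: Q_total=13.00, C_total=2.00, V=6.50; Q3=6.50, Q1=6.50; dissipated=0.250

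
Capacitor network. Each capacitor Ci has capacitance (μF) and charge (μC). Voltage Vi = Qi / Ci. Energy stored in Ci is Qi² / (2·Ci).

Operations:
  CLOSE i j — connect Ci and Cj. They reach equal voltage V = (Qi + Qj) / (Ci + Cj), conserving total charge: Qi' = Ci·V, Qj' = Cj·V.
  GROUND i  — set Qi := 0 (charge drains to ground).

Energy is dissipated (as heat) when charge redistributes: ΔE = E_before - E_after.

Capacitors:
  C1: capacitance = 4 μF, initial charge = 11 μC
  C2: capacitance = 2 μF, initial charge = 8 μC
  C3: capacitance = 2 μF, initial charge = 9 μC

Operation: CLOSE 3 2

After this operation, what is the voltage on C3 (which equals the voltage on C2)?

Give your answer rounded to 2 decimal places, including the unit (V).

Answer: 4.25 V

Derivation:
Initial: C1(4μF, Q=11μC, V=2.75V), C2(2μF, Q=8μC, V=4.00V), C3(2μF, Q=9μC, V=4.50V)
Op 1: CLOSE 3-2: Q_total=17.00, C_total=4.00, V=4.25; Q3=8.50, Q2=8.50; dissipated=0.125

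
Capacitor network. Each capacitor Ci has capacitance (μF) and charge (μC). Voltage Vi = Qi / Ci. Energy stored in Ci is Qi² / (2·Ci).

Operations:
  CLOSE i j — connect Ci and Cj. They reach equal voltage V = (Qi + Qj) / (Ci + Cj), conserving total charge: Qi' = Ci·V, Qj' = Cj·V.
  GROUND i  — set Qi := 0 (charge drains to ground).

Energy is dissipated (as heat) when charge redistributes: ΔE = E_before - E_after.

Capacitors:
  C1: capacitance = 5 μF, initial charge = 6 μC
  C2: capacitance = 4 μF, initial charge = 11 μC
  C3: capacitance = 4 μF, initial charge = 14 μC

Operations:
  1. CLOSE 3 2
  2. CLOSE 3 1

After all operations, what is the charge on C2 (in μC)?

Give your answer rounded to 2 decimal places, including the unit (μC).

Initial: C1(5μF, Q=6μC, V=1.20V), C2(4μF, Q=11μC, V=2.75V), C3(4μF, Q=14μC, V=3.50V)
Op 1: CLOSE 3-2: Q_total=25.00, C_total=8.00, V=3.12; Q3=12.50, Q2=12.50; dissipated=0.562
Op 2: CLOSE 3-1: Q_total=18.50, C_total=9.00, V=2.06; Q3=8.22, Q1=10.28; dissipated=4.117
Final charges: Q1=10.28, Q2=12.50, Q3=8.22

Answer: 12.50 μC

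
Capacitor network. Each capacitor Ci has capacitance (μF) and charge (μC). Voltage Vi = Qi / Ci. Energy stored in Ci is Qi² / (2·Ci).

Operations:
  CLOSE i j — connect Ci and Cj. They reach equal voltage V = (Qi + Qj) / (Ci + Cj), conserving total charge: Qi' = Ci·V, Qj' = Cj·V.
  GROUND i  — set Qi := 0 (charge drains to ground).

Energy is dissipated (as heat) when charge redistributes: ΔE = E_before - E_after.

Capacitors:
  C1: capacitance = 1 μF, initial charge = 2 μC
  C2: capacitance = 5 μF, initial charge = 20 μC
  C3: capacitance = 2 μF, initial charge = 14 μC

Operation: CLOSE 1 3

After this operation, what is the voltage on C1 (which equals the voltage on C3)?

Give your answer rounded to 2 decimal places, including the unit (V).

Initial: C1(1μF, Q=2μC, V=2.00V), C2(5μF, Q=20μC, V=4.00V), C3(2μF, Q=14μC, V=7.00V)
Op 1: CLOSE 1-3: Q_total=16.00, C_total=3.00, V=5.33; Q1=5.33, Q3=10.67; dissipated=8.333

Answer: 5.33 V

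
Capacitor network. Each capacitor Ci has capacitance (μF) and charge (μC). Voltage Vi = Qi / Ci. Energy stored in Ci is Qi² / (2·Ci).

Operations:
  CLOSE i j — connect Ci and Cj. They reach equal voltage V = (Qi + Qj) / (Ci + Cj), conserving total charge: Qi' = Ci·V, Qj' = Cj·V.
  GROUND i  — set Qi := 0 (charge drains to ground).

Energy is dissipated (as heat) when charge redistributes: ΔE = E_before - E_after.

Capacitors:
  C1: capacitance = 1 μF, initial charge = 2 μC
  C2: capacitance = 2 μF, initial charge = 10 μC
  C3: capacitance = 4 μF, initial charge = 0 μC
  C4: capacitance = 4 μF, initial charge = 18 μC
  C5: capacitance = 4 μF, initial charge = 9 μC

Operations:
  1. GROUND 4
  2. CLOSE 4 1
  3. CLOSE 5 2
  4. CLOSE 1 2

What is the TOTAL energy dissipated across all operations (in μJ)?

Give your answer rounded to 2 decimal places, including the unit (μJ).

Answer: 49.69 μJ

Derivation:
Initial: C1(1μF, Q=2μC, V=2.00V), C2(2μF, Q=10μC, V=5.00V), C3(4μF, Q=0μC, V=0.00V), C4(4μF, Q=18μC, V=4.50V), C5(4μF, Q=9μC, V=2.25V)
Op 1: GROUND 4: Q4=0; energy lost=40.500
Op 2: CLOSE 4-1: Q_total=2.00, C_total=5.00, V=0.40; Q4=1.60, Q1=0.40; dissipated=1.600
Op 3: CLOSE 5-2: Q_total=19.00, C_total=6.00, V=3.17; Q5=12.67, Q2=6.33; dissipated=5.042
Op 4: CLOSE 1-2: Q_total=6.73, C_total=3.00, V=2.24; Q1=2.24, Q2=4.49; dissipated=2.551
Total dissipated: 49.693 μJ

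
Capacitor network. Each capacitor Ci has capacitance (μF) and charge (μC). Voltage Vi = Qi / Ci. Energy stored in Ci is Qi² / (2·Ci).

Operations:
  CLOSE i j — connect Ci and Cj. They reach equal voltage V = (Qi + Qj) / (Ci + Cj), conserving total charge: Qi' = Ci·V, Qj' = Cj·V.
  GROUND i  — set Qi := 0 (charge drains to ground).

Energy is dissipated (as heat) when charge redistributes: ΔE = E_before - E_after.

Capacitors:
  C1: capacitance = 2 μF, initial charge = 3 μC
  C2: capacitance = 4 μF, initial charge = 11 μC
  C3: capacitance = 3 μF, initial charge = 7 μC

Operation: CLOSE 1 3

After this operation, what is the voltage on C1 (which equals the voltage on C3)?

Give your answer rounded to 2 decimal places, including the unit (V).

Answer: 2.00 V

Derivation:
Initial: C1(2μF, Q=3μC, V=1.50V), C2(4μF, Q=11μC, V=2.75V), C3(3μF, Q=7μC, V=2.33V)
Op 1: CLOSE 1-3: Q_total=10.00, C_total=5.00, V=2.00; Q1=4.00, Q3=6.00; dissipated=0.417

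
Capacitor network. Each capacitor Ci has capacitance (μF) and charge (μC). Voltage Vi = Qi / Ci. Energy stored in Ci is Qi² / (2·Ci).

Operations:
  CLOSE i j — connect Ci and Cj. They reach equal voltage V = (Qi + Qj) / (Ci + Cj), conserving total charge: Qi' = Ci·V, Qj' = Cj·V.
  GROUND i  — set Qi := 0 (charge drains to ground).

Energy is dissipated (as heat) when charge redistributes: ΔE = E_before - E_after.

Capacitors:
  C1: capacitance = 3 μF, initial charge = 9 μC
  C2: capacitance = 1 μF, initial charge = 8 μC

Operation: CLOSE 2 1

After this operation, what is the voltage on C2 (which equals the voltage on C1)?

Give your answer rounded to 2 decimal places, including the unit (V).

Initial: C1(3μF, Q=9μC, V=3.00V), C2(1μF, Q=8μC, V=8.00V)
Op 1: CLOSE 2-1: Q_total=17.00, C_total=4.00, V=4.25; Q2=4.25, Q1=12.75; dissipated=9.375

Answer: 4.25 V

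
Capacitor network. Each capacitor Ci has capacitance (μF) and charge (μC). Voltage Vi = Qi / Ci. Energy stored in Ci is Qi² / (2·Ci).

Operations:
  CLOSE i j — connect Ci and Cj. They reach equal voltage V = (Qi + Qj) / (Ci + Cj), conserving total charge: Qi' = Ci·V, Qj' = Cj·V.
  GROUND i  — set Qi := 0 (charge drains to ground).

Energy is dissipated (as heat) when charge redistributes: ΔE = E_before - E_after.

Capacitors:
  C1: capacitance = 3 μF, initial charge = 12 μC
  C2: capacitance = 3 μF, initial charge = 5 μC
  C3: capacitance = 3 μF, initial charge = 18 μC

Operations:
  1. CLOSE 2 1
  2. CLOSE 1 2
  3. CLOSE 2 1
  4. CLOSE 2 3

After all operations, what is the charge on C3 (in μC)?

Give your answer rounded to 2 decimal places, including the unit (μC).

Answer: 13.25 μC

Derivation:
Initial: C1(3μF, Q=12μC, V=4.00V), C2(3μF, Q=5μC, V=1.67V), C3(3μF, Q=18μC, V=6.00V)
Op 1: CLOSE 2-1: Q_total=17.00, C_total=6.00, V=2.83; Q2=8.50, Q1=8.50; dissipated=4.083
Op 2: CLOSE 1-2: Q_total=17.00, C_total=6.00, V=2.83; Q1=8.50, Q2=8.50; dissipated=0.000
Op 3: CLOSE 2-1: Q_total=17.00, C_total=6.00, V=2.83; Q2=8.50, Q1=8.50; dissipated=0.000
Op 4: CLOSE 2-3: Q_total=26.50, C_total=6.00, V=4.42; Q2=13.25, Q3=13.25; dissipated=7.521
Final charges: Q1=8.50, Q2=13.25, Q3=13.25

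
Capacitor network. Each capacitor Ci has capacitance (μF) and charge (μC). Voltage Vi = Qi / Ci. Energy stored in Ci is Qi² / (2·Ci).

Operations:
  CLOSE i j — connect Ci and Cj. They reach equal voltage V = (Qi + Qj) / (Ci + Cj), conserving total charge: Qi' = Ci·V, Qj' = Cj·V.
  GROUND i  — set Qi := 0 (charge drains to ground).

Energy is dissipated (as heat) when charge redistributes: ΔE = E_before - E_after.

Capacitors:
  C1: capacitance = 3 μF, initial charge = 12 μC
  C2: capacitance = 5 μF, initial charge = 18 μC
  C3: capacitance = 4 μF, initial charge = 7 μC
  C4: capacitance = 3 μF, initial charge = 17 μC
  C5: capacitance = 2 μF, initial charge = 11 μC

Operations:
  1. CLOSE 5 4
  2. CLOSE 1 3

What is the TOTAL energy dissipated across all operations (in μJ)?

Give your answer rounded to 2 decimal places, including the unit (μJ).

Answer: 4.36 μJ

Derivation:
Initial: C1(3μF, Q=12μC, V=4.00V), C2(5μF, Q=18μC, V=3.60V), C3(4μF, Q=7μC, V=1.75V), C4(3μF, Q=17μC, V=5.67V), C5(2μF, Q=11μC, V=5.50V)
Op 1: CLOSE 5-4: Q_total=28.00, C_total=5.00, V=5.60; Q5=11.20, Q4=16.80; dissipated=0.017
Op 2: CLOSE 1-3: Q_total=19.00, C_total=7.00, V=2.71; Q1=8.14, Q3=10.86; dissipated=4.339
Total dissipated: 4.356 μJ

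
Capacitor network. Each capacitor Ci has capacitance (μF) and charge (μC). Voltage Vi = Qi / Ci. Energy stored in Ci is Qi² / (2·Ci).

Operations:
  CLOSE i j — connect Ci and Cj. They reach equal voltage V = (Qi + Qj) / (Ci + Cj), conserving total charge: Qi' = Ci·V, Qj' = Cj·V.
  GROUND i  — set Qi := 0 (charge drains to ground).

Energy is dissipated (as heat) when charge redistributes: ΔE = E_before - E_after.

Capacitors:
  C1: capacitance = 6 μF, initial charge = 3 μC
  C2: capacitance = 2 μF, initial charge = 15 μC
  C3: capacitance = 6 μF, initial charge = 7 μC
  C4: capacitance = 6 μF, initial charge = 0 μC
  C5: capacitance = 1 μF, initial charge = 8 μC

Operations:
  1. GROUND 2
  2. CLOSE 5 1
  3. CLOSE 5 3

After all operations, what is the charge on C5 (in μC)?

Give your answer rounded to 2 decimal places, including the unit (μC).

Initial: C1(6μF, Q=3μC, V=0.50V), C2(2μF, Q=15μC, V=7.50V), C3(6μF, Q=7μC, V=1.17V), C4(6μF, Q=0μC, V=0.00V), C5(1μF, Q=8μC, V=8.00V)
Op 1: GROUND 2: Q2=0; energy lost=56.250
Op 2: CLOSE 5-1: Q_total=11.00, C_total=7.00, V=1.57; Q5=1.57, Q1=9.43; dissipated=24.107
Op 3: CLOSE 5-3: Q_total=8.57, C_total=7.00, V=1.22; Q5=1.22, Q3=7.35; dissipated=0.070
Final charges: Q1=9.43, Q2=0.00, Q3=7.35, Q4=0.00, Q5=1.22

Answer: 1.22 μC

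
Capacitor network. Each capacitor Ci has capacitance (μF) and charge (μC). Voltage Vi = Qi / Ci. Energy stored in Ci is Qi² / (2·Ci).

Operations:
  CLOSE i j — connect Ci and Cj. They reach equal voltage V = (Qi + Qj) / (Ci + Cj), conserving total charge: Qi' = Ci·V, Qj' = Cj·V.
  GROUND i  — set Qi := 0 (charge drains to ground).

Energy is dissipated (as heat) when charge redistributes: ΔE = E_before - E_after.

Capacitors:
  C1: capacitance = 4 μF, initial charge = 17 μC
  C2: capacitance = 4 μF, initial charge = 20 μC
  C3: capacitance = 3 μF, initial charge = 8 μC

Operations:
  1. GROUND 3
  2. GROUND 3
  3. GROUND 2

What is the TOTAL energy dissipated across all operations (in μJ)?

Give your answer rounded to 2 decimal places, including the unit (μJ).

Initial: C1(4μF, Q=17μC, V=4.25V), C2(4μF, Q=20μC, V=5.00V), C3(3μF, Q=8μC, V=2.67V)
Op 1: GROUND 3: Q3=0; energy lost=10.667
Op 2: GROUND 3: Q3=0; energy lost=0.000
Op 3: GROUND 2: Q2=0; energy lost=50.000
Total dissipated: 60.667 μJ

Answer: 60.67 μJ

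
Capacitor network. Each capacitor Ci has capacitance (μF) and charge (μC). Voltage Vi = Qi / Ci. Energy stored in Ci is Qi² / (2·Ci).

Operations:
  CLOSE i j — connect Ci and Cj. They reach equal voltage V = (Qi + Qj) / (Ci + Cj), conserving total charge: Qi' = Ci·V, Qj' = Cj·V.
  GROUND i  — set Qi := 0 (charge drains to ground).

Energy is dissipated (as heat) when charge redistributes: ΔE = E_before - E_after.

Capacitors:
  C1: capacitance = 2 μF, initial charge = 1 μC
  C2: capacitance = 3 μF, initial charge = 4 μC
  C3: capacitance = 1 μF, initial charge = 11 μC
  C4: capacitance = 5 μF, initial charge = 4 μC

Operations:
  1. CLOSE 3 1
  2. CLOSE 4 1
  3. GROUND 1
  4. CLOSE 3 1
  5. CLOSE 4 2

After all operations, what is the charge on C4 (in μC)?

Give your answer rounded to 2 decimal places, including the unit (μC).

Initial: C1(2μF, Q=1μC, V=0.50V), C2(3μF, Q=4μC, V=1.33V), C3(1μF, Q=11μC, V=11.00V), C4(5μF, Q=4μC, V=0.80V)
Op 1: CLOSE 3-1: Q_total=12.00, C_total=3.00, V=4.00; Q3=4.00, Q1=8.00; dissipated=36.750
Op 2: CLOSE 4-1: Q_total=12.00, C_total=7.00, V=1.71; Q4=8.57, Q1=3.43; dissipated=7.314
Op 3: GROUND 1: Q1=0; energy lost=2.939
Op 4: CLOSE 3-1: Q_total=4.00, C_total=3.00, V=1.33; Q3=1.33, Q1=2.67; dissipated=5.333
Op 5: CLOSE 4-2: Q_total=12.57, C_total=8.00, V=1.57; Q4=7.86, Q2=4.71; dissipated=0.136
Final charges: Q1=2.67, Q2=4.71, Q3=1.33, Q4=7.86

Answer: 7.86 μC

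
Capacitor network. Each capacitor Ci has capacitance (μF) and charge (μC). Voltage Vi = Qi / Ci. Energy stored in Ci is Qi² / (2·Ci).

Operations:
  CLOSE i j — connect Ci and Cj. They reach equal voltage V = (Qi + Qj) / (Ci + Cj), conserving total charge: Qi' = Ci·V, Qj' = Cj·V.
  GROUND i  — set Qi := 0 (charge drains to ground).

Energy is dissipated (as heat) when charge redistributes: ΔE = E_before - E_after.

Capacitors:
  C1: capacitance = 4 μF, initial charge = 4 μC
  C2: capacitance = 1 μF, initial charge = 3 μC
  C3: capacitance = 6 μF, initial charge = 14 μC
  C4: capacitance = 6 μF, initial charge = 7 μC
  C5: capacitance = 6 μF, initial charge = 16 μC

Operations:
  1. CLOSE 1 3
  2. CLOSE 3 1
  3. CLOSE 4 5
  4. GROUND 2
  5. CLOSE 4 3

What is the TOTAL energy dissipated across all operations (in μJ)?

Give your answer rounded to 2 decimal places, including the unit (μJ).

Initial: C1(4μF, Q=4μC, V=1.00V), C2(1μF, Q=3μC, V=3.00V), C3(6μF, Q=14μC, V=2.33V), C4(6μF, Q=7μC, V=1.17V), C5(6μF, Q=16μC, V=2.67V)
Op 1: CLOSE 1-3: Q_total=18.00, C_total=10.00, V=1.80; Q1=7.20, Q3=10.80; dissipated=2.133
Op 2: CLOSE 3-1: Q_total=18.00, C_total=10.00, V=1.80; Q3=10.80, Q1=7.20; dissipated=0.000
Op 3: CLOSE 4-5: Q_total=23.00, C_total=12.00, V=1.92; Q4=11.50, Q5=11.50; dissipated=3.375
Op 4: GROUND 2: Q2=0; energy lost=4.500
Op 5: CLOSE 4-3: Q_total=22.30, C_total=12.00, V=1.86; Q4=11.15, Q3=11.15; dissipated=0.020
Total dissipated: 10.029 μJ

Answer: 10.03 μJ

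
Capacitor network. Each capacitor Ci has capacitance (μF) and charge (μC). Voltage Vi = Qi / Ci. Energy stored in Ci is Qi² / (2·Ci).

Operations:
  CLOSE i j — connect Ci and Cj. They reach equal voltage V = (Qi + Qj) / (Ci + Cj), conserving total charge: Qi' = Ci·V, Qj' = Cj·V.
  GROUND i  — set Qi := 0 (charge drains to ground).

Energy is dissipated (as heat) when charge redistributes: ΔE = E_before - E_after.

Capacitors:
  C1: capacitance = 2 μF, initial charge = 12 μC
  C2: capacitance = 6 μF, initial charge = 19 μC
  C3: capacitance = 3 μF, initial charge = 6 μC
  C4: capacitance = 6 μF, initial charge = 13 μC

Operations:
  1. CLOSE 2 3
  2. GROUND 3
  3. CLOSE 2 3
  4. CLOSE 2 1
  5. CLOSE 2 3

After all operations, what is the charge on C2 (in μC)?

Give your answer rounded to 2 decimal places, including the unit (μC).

Initial: C1(2μF, Q=12μC, V=6.00V), C2(6μF, Q=19μC, V=3.17V), C3(3μF, Q=6μC, V=2.00V), C4(6μF, Q=13μC, V=2.17V)
Op 1: CLOSE 2-3: Q_total=25.00, C_total=9.00, V=2.78; Q2=16.67, Q3=8.33; dissipated=1.361
Op 2: GROUND 3: Q3=0; energy lost=11.574
Op 3: CLOSE 2-3: Q_total=16.67, C_total=9.00, V=1.85; Q2=11.11, Q3=5.56; dissipated=7.716
Op 4: CLOSE 2-1: Q_total=23.11, C_total=8.00, V=2.89; Q2=17.33, Q1=5.78; dissipated=12.905
Op 5: CLOSE 2-3: Q_total=22.89, C_total=9.00, V=2.54; Q2=15.26, Q3=7.63; dissipated=1.075
Final charges: Q1=5.78, Q2=15.26, Q3=7.63, Q4=13.00

Answer: 15.26 μC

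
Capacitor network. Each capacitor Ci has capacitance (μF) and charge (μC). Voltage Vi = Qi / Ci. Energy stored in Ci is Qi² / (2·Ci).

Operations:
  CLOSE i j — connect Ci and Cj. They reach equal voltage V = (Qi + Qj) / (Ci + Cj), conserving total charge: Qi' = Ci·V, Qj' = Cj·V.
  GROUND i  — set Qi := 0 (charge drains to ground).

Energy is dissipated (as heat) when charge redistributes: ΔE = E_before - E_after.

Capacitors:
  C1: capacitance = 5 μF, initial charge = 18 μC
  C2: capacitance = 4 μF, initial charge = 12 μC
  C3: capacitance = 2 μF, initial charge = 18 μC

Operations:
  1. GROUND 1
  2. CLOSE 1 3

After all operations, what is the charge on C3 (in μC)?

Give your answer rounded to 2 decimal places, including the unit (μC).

Initial: C1(5μF, Q=18μC, V=3.60V), C2(4μF, Q=12μC, V=3.00V), C3(2μF, Q=18μC, V=9.00V)
Op 1: GROUND 1: Q1=0; energy lost=32.400
Op 2: CLOSE 1-3: Q_total=18.00, C_total=7.00, V=2.57; Q1=12.86, Q3=5.14; dissipated=57.857
Final charges: Q1=12.86, Q2=12.00, Q3=5.14

Answer: 5.14 μC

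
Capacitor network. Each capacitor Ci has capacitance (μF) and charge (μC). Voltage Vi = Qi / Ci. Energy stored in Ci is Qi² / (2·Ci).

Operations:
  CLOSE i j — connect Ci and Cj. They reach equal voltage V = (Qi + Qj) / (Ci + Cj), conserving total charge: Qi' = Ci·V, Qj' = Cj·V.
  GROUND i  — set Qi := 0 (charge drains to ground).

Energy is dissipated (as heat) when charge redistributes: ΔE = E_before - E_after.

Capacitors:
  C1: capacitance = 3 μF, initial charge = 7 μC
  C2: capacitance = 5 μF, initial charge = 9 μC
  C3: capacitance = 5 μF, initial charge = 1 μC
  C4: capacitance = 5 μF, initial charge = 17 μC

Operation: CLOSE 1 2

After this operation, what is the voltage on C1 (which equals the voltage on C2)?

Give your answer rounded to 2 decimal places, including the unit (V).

Answer: 2.00 V

Derivation:
Initial: C1(3μF, Q=7μC, V=2.33V), C2(5μF, Q=9μC, V=1.80V), C3(5μF, Q=1μC, V=0.20V), C4(5μF, Q=17μC, V=3.40V)
Op 1: CLOSE 1-2: Q_total=16.00, C_total=8.00, V=2.00; Q1=6.00, Q2=10.00; dissipated=0.267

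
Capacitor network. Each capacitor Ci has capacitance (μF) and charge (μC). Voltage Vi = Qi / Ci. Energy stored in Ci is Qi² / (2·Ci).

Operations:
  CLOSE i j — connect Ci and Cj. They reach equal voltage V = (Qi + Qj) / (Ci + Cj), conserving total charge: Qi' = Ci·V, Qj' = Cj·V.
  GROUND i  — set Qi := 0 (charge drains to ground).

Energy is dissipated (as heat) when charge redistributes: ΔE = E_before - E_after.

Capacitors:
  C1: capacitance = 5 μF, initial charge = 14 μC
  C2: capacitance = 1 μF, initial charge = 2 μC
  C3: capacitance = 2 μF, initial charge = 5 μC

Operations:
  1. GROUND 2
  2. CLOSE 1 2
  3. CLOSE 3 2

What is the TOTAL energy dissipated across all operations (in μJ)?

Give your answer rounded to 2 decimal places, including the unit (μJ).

Answer: 5.28 μJ

Derivation:
Initial: C1(5μF, Q=14μC, V=2.80V), C2(1μF, Q=2μC, V=2.00V), C3(2μF, Q=5μC, V=2.50V)
Op 1: GROUND 2: Q2=0; energy lost=2.000
Op 2: CLOSE 1-2: Q_total=14.00, C_total=6.00, V=2.33; Q1=11.67, Q2=2.33; dissipated=3.267
Op 3: CLOSE 3-2: Q_total=7.33, C_total=3.00, V=2.44; Q3=4.89, Q2=2.44; dissipated=0.009
Total dissipated: 5.276 μJ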